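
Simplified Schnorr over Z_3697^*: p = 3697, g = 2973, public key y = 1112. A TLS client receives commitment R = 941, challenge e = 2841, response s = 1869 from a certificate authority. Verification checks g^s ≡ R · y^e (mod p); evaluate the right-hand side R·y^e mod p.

2004

1112^2 = 1236544 ≡ 1746
1112^4 ≡ 1746^2 = 3048516 ≡ 2188
1112^8 ≡ 2188^2 = 4787344 ≡ 3426
1112^16 ≡ 3426^2 = 11737476 ≡ 3198
1112^32 ≡ 3198^2 = 10227204 ≡ 1302
1112^64 ≡ 1302^2 = 1695204 ≡ 1978
1112^128 ≡ 1978^2 = 3912484 ≡ 1058
1112^256 ≡ 1058^2 = 1119364 ≡ 2870
1112^512 ≡ 2870^2 = 8236900 ≡ 3681
1112^1024 ≡ 3681^2 = 13549761 ≡ 256
1112^2048 ≡ 256^2 = 65536 ≡ 2687
2841 = 2048 + 512 + 256 + 16 + 8 + 1, so 1112^2841 ≡ 2687·3681·2870·3198·3426·1112 ≡ 230 (mod 3697)
R · y^e ≡ 941·230 = 216430 ≡ 2004 (mod 3697)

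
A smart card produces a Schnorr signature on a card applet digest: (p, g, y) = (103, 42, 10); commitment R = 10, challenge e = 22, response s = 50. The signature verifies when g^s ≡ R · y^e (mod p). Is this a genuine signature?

forged

g^s mod p:
42^2 = 1764 ≡ 13
42^4 ≡ 13^2 = 169 ≡ 66
42^8 ≡ 66^2 = 4356 ≡ 30
42^16 ≡ 30^2 = 900 ≡ 76
42^32 ≡ 76^2 = 5776 ≡ 8
50 = 32 + 16 + 2, so 42^50 ≡ 8·76·13 ≡ 76 (mod 103)
R · y^e mod p:
10^2 = 100
10^4 ≡ 100^2 = 10000 ≡ 9
10^8 ≡ 9^2 = 81
10^16 ≡ 81^2 = 6561 ≡ 72
22 = 16 + 4 + 2, so 10^22 ≡ 72·9·100 ≡ 13 (mod 103)
10·13 = 130 ≡ 27 (mod 103)
76 ≠ 27; the check fails.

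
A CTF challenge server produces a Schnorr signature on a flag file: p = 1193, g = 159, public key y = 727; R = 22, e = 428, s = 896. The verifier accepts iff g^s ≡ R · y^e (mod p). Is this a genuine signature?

genuine

g^s mod p:
159^2 = 25281 ≡ 228
159^4 ≡ 228^2 = 51984 ≡ 685
159^8 ≡ 685^2 = 469225 ≡ 376
159^16 ≡ 376^2 = 141376 ≡ 602
159^32 ≡ 602^2 = 362404 ≡ 925
159^64 ≡ 925^2 = 855625 ≡ 244
159^128 ≡ 244^2 = 59536 ≡ 1079
159^256 ≡ 1079^2 = 1164241 ≡ 1066
159^512 ≡ 1066^2 = 1136356 ≡ 620
896 = 512 + 256 + 128, so 159^896 ≡ 620·1066·1079 ≡ 228 (mod 1193)
R · y^e mod p:
727^2 = 528529 ≡ 30
727^4 ≡ 30^2 = 900
727^8 ≡ 900^2 = 810000 ≡ 1146
727^16 ≡ 1146^2 = 1313316 ≡ 1016
727^32 ≡ 1016^2 = 1032256 ≡ 311
727^64 ≡ 311^2 = 96721 ≡ 88
727^128 ≡ 88^2 = 7744 ≡ 586
727^256 ≡ 586^2 = 343396 ≡ 1005
428 = 256 + 128 + 32 + 8 + 4, so 727^428 ≡ 1005·586·311·1146·900 ≡ 878 (mod 1193)
22·878 = 19316 ≡ 228 (mod 1193)
228 ≡ 228 (mod 1193); signature holds.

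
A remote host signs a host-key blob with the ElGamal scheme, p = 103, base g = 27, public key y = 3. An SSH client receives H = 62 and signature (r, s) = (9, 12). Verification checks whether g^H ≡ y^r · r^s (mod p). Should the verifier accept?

reject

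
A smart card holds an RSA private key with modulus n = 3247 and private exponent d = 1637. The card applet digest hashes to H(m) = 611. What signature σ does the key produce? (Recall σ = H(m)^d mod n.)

(H(m))^2 ≡ 611^2 = 373321 ≡ 3163
(H(m))^4 ≡ 3163^2 = 10004569 ≡ 562
(H(m))^8 ≡ 562^2 = 315844 ≡ 885
(H(m))^16 ≡ 885^2 = 783225 ≡ 698
(H(m))^32 ≡ 698^2 = 487204 ≡ 154
(H(m))^64 ≡ 154^2 = 23716 ≡ 987
(H(m))^128 ≡ 987^2 = 974169 ≡ 69
(H(m))^256 ≡ 69^2 = 4761 ≡ 1514
(H(m))^512 ≡ 1514^2 = 2292196 ≡ 3061
(H(m))^1024 ≡ 3061^2 = 9369721 ≡ 2126
1637 = 1024 + 512 + 64 + 32 + 4 + 1, so (H(m))^1637 ≡ 2126·3061·987·154·562·611 ≡ 628 (mod 3247)

628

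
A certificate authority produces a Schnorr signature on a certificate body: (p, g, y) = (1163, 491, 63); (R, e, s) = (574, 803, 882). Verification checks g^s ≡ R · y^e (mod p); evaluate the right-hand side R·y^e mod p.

887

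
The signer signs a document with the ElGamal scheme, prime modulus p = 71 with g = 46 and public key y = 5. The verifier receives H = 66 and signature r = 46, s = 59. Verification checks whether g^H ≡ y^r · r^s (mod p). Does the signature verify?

Left side g^H mod p:
Squares mod 71: 46^1≡46, 46^2≡57, 46^4≡54, 46^8≡5, 46^16≡25, 46^32≡57, 46^64≡54
66 = 64 + 2, so 46^66 ≡ 54·57 ≡ 25 (mod 71)
Right side y^r · r^s mod p:
Squares mod 71: 5^1≡5, 5^2≡25, 5^4≡57, 5^8≡54, 5^16≡5, 5^32≡25
46 = 32 + 8 + 4 + 2, so 5^46 ≡ 25·54·57·25 ≡ 5 (mod 71)
Squares mod 71: 46^1≡46, 46^2≡57, 46^4≡54, 46^8≡5, 46^16≡25, 46^32≡57
59 = 32 + 16 + 8 + 2 + 1, so 46^59 ≡ 57·25·5·57·46 ≡ 17 (mod 71)
5·17 = 85 ≡ 14 (mod 71)
25 ≠ 14, so verification fails.

does not verify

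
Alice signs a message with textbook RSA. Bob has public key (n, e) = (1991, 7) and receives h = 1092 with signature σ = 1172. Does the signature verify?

does not verify

Squares mod 1991: σ^1≡1172, σ^2≡1785, σ^4≡625
7 = 4 + 2 + 1, so σ^7 ≡ 625·1785·1172 ≡ 899 (mod 1991)
σ^7 mod 1991 = 899, but h = 1092.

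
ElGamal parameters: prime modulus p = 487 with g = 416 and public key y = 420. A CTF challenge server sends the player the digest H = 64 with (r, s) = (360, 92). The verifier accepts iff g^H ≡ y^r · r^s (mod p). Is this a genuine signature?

genuine

Left side g^H mod p:
416^2 = 173056 ≡ 171
416^4 ≡ 171^2 = 29241 ≡ 21
416^8 ≡ 21^2 = 441
416^16 ≡ 441^2 = 194481 ≡ 168
416^32 ≡ 168^2 = 28224 ≡ 465
416^64 ≡ 465^2 = 216225 ≡ 484
Right side y^r · r^s mod p:
420^2 = 176400 ≡ 106
420^4 ≡ 106^2 = 11236 ≡ 35
420^8 ≡ 35^2 = 1225 ≡ 251
420^16 ≡ 251^2 = 63001 ≡ 178
420^32 ≡ 178^2 = 31684 ≡ 29
420^64 ≡ 29^2 = 841 ≡ 354
420^128 ≡ 354^2 = 125316 ≡ 157
420^256 ≡ 157^2 = 24649 ≡ 299
360 = 256 + 64 + 32 + 8, so 420^360 ≡ 299·354·29·251 ≡ 41 (mod 487)
360^2 = 129600 ≡ 58
360^4 ≡ 58^2 = 3364 ≡ 442
360^8 ≡ 442^2 = 195364 ≡ 77
360^16 ≡ 77^2 = 5929 ≡ 85
360^32 ≡ 85^2 = 7225 ≡ 407
360^64 ≡ 407^2 = 165649 ≡ 69
92 = 64 + 16 + 8 + 4, so 360^92 ≡ 69·85·77·442 ≡ 285 (mod 487)
41·285 = 11685 ≡ 484 (mod 487)
484 ≡ 484 (mod 487), so the signature is genuine.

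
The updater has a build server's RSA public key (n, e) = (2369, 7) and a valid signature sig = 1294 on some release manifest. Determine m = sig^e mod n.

Squares mod 2369: sig^1≡1294, sig^2≡1922, sig^4≡813
7 = 4 + 2 + 1, so sig^7 ≡ 813·1922·1294 ≡ 2142 (mod 2369)

2142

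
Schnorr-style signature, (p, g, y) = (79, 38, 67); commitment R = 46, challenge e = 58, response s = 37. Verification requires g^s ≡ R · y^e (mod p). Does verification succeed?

g^s mod p:
38^2 = 1444 ≡ 22
38^4 ≡ 22^2 = 484 ≡ 10
38^8 ≡ 10^2 = 100 ≡ 21
38^16 ≡ 21^2 = 441 ≡ 46
38^32 ≡ 46^2 = 2116 ≡ 62
37 = 32 + 4 + 1, so 38^37 ≡ 62·10·38 ≡ 18 (mod 79)
R · y^e mod p:
67^2 = 4489 ≡ 65
67^4 ≡ 65^2 = 4225 ≡ 38
67^8 ≡ 38^2 = 1444 ≡ 22
67^16 ≡ 22^2 = 484 ≡ 10
67^32 ≡ 10^2 = 100 ≡ 21
58 = 32 + 16 + 8 + 2, so 67^58 ≡ 21·10·22·65 ≡ 21 (mod 79)
46·21 = 966 ≡ 18 (mod 79)
18 ≡ 18 (mod 79); signature holds.

passes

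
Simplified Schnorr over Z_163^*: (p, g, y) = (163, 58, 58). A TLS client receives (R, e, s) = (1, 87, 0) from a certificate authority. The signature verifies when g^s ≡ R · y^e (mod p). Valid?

g^s mod p:
58^0 mod 163 = 1
R · y^e mod p:
58^2 = 3364 ≡ 104
58^4 ≡ 104^2 = 10816 ≡ 58
58^8 ≡ 58^2 = 3364 ≡ 104
58^16 ≡ 104^2 = 10816 ≡ 58
58^32 ≡ 58^2 = 3364 ≡ 104
58^64 ≡ 104^2 = 10816 ≡ 58
87 = 64 + 16 + 4 + 2 + 1, so 58^87 ≡ 58·58·58·104·58 ≡ 1 (mod 163)
1·1 = 1 ≡ 1 (mod 163)
1 ≡ 1 (mod 163); signature holds.

yes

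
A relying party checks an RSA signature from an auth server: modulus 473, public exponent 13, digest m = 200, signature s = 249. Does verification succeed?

passes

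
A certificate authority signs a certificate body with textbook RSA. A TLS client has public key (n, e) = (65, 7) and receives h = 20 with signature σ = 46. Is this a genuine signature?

Squares mod 65: σ^1≡46, σ^2≡36, σ^4≡61
7 = 4 + 2 + 1, so σ^7 ≡ 61·36·46 ≡ 6 (mod 65)
6 ≠ 20, so verification fails.

forged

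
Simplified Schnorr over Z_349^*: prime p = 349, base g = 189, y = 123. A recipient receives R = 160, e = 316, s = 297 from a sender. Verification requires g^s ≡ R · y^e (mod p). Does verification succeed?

fails

g^s mod p:
189^2 = 35721 ≡ 123
189^4 ≡ 123^2 = 15129 ≡ 122
189^8 ≡ 122^2 = 14884 ≡ 226
189^16 ≡ 226^2 = 51076 ≡ 122
189^32 ≡ 122^2 = 14884 ≡ 226
189^64 ≡ 226^2 = 51076 ≡ 122
189^128 ≡ 122^2 = 14884 ≡ 226
189^256 ≡ 226^2 = 51076 ≡ 122
297 = 256 + 32 + 8 + 1, so 189^297 ≡ 122·226·226·189 ≡ 136 (mod 349)
R · y^e mod p:
123^2 = 15129 ≡ 122
123^4 ≡ 122^2 = 14884 ≡ 226
123^8 ≡ 226^2 = 51076 ≡ 122
123^16 ≡ 122^2 = 14884 ≡ 226
123^32 ≡ 226^2 = 51076 ≡ 122
123^64 ≡ 122^2 = 14884 ≡ 226
123^128 ≡ 226^2 = 51076 ≡ 122
123^256 ≡ 122^2 = 14884 ≡ 226
316 = 256 + 32 + 16 + 8 + 4, so 123^316 ≡ 226·122·226·122·226 ≡ 226 (mod 349)
160·226 = 36160 ≡ 213 (mod 349)
136 ≠ 213; the check fails.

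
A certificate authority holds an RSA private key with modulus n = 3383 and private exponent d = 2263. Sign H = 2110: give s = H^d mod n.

Squares mod 3383: H^1≡2110, H^2≡72, H^4≡1801, H^8≡2687, H^16≡647, H^32≡2500, H^64≡1599, H^128≡2636, H^256≡3197, H^512≡766, H^1024≡1497, H^2048≡1463
2263 = 2048 + 128 + 64 + 16 + 4 + 2 + 1, so H^2263 ≡ 1463·2636·1599·647·1801·72·2110 ≡ 2100 (mod 3383)

2100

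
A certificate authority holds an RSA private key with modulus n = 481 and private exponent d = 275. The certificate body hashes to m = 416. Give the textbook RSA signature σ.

182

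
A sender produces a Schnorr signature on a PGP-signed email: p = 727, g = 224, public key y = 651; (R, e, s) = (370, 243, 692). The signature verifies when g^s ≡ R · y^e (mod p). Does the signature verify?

verifies

g^s mod p:
224^2 = 50176 ≡ 13
224^4 ≡ 13^2 = 169
224^8 ≡ 169^2 = 28561 ≡ 208
224^16 ≡ 208^2 = 43264 ≡ 371
224^32 ≡ 371^2 = 137641 ≡ 238
224^64 ≡ 238^2 = 56644 ≡ 665
224^128 ≡ 665^2 = 442225 ≡ 209
224^256 ≡ 209^2 = 43681 ≡ 61
224^512 ≡ 61^2 = 3721 ≡ 86
692 = 512 + 128 + 32 + 16 + 4, so 224^692 ≡ 86·209·238·371·169 ≡ 43 (mod 727)
R · y^e mod p:
651^2 = 423801 ≡ 687
651^4 ≡ 687^2 = 471969 ≡ 146
651^8 ≡ 146^2 = 21316 ≡ 233
651^16 ≡ 233^2 = 54289 ≡ 491
651^32 ≡ 491^2 = 241081 ≡ 444
651^64 ≡ 444^2 = 197136 ≡ 119
651^128 ≡ 119^2 = 14161 ≡ 348
243 = 128 + 64 + 32 + 16 + 2 + 1, so 651^243 ≡ 348·119·444·491·687·651 ≡ 454 (mod 727)
370·454 = 167980 ≡ 43 (mod 727)
43 ≡ 43 (mod 727); signature holds.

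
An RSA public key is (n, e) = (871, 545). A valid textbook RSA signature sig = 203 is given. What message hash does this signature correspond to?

489

sig^2 ≡ 203^2 = 41209 ≡ 272
sig^4 ≡ 272^2 = 73984 ≡ 820
sig^8 ≡ 820^2 = 672400 ≡ 859
sig^16 ≡ 859^2 = 737881 ≡ 144
sig^32 ≡ 144^2 = 20736 ≡ 703
sig^64 ≡ 703^2 = 494209 ≡ 352
sig^128 ≡ 352^2 = 123904 ≡ 222
sig^256 ≡ 222^2 = 49284 ≡ 508
sig^512 ≡ 508^2 = 258064 ≡ 248
545 = 512 + 32 + 1, so sig^545 ≡ 248·703·203 ≡ 489 (mod 871)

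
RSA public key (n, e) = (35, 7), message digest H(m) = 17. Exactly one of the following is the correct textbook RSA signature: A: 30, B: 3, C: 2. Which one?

Candidate A: Squares mod 35: 30^1≡30, 30^2≡25, 30^4≡30; 7 = 4 + 2 + 1, so 30^7 ≡ 30·25·30 ≡ 30 (mod 35)
Candidate B: Squares mod 35: 3^1≡3, 3^2≡9, 3^4≡11; 7 = 4 + 2 + 1, so 3^7 ≡ 11·9·3 ≡ 17 (mod 35)
  → matches H(m) = 17
Candidate C: Squares mod 35: 2^1≡2, 2^2≡4, 2^4≡16; 7 = 4 + 2 + 1, so 2^7 ≡ 16·4·2 ≡ 23 (mod 35)

B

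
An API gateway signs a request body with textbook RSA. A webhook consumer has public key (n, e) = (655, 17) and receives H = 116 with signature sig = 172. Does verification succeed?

Squares mod 655: sig^1≡172, sig^2≡109, sig^4≡91, sig^8≡421, sig^16≡391
17 = 16 + 1, so sig^17 ≡ 391·172 ≡ 442 (mod 655)
442 ≠ 116, so verification fails.

fails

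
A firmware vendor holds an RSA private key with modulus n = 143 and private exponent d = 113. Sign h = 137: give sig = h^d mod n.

h^2 ≡ 137^2 = 18769 ≡ 36
h^4 ≡ 36^2 = 1296 ≡ 9
h^8 ≡ 9^2 = 81
h^16 ≡ 81^2 = 6561 ≡ 126
h^32 ≡ 126^2 = 15876 ≡ 3
h^64 ≡ 3^2 = 9
113 = 64 + 32 + 16 + 1, so h^113 ≡ 9·3·126·137 ≡ 37 (mod 143)

37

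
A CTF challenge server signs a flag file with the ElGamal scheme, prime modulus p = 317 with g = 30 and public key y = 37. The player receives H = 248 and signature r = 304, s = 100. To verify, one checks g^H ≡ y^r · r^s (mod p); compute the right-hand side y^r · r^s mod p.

37^2 = 1369 ≡ 101
37^4 ≡ 101^2 = 10201 ≡ 57
37^8 ≡ 57^2 = 3249 ≡ 79
37^16 ≡ 79^2 = 6241 ≡ 218
37^32 ≡ 218^2 = 47524 ≡ 291
37^64 ≡ 291^2 = 84681 ≡ 42
37^128 ≡ 42^2 = 1764 ≡ 179
37^256 ≡ 179^2 = 32041 ≡ 24
304 = 256 + 32 + 16, so 37^304 ≡ 24·291·218 ≡ 278 (mod 317)
304^2 = 92416 ≡ 169
304^4 ≡ 169^2 = 28561 ≡ 31
304^8 ≡ 31^2 = 961 ≡ 10
304^16 ≡ 10^2 = 100
304^32 ≡ 100^2 = 10000 ≡ 173
304^64 ≡ 173^2 = 29929 ≡ 131
100 = 64 + 32 + 4, so 304^100 ≡ 131·173·31 ≡ 81 (mod 317)
y^r · r^s ≡ 278·81 = 22518 ≡ 11 (mod 317)

11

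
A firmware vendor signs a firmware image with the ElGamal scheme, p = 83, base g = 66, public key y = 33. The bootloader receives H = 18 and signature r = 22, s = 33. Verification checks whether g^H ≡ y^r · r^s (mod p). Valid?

Left side g^H mod p:
66^18 mod 83 = 11
Right side y^r · r^s mod p:
33^22 mod 83 = 9
22^33 mod 83 = 32
9·32 = 288 ≡ 39 (mod 83)
11 ≠ 39, so verification fails.

no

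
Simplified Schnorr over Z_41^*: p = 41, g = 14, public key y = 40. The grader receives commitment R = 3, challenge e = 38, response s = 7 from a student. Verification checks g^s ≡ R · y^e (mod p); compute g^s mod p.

3

14^2 = 196 ≡ 32
14^4 ≡ 32^2 = 1024 ≡ 40
7 = 4 + 2 + 1, so 14^7 ≡ 40·32·14 ≡ 3 (mod 41)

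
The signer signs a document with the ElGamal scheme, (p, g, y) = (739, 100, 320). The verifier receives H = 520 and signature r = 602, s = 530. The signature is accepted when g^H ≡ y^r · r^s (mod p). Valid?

yes

Left side g^H mod p:
100^520 mod 739 = 611
Right side y^r · r^s mod p:
320^602 mod 739 = 418
602^530 mod 739 = 424
418·424 = 177232 ≡ 611 (mod 739)
611 ≡ 611 (mod 739), so the signature is genuine.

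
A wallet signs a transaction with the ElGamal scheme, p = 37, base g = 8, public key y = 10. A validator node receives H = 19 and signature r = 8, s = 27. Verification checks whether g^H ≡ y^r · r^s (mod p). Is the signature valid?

Left side g^H mod p:
Squares mod 37: 8^1≡8, 8^2≡27, 8^4≡26, 8^8≡10, 8^16≡26
19 = 16 + 2 + 1, so 8^19 ≡ 26·27·8 ≡ 29 (mod 37)
Right side y^r · r^s mod p:
Squares mod 37: 10^1≡10, 10^2≡26, 10^4≡10, 10^8≡26
10^8 ≡ 26 (mod 37)
Squares mod 37: 8^1≡8, 8^2≡27, 8^4≡26, 8^8≡10, 8^16≡26
27 = 16 + 8 + 2 + 1, so 8^27 ≡ 26·10·27·8 ≡ 31 (mod 37)
26·31 = 806 ≡ 29 (mod 37)
29 ≡ 29 (mod 37), so the signature is genuine.

valid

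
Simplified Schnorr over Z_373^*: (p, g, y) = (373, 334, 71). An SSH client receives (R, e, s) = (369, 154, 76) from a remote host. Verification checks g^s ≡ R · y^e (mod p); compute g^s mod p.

16

334^2 = 111556 ≡ 29
334^4 ≡ 29^2 = 841 ≡ 95
334^8 ≡ 95^2 = 9025 ≡ 73
334^16 ≡ 73^2 = 5329 ≡ 107
334^32 ≡ 107^2 = 11449 ≡ 259
334^64 ≡ 259^2 = 67081 ≡ 314
76 = 64 + 8 + 4, so 334^76 ≡ 314·73·95 ≡ 16 (mod 373)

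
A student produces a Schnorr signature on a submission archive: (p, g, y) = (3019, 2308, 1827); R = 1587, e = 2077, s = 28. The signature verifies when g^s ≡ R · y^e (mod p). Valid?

no

g^s mod p:
2308^28 mod 3019 = 569
R · y^e mod p:
1827^2077 mod 3019 = 1586
1587·1586 = 2516982 ≡ 2155 (mod 3019)
569 ≠ 2155; the check fails.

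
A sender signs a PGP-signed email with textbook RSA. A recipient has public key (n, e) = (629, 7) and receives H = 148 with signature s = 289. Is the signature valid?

Squares mod 629: s^1≡289, s^2≡493, s^4≡255
7 = 4 + 2 + 1, so s^7 ≡ 255·493·289 ≡ 595 (mod 629)
The recovered value 595 does not match the digest 148.

invalid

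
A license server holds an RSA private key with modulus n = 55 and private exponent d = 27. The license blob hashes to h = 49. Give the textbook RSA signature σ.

h^2 ≡ 49^2 = 2401 ≡ 36
h^4 ≡ 36^2 = 1296 ≡ 31
h^8 ≡ 31^2 = 961 ≡ 26
h^16 ≡ 26^2 = 676 ≡ 16
27 = 16 + 8 + 2 + 1, so h^27 ≡ 16·26·36·49 ≡ 14 (mod 55)

14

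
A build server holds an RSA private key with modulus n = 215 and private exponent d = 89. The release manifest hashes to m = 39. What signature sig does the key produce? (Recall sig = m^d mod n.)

94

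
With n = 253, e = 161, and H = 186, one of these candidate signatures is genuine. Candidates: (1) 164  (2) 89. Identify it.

1

Candidate 1: 164^2 = 26896 ≡ 78; 164^4 ≡ 78^2 = 6084 ≡ 12; 164^8 ≡ 12^2 = 144; 164^16 ≡ 144^2 = 20736 ≡ 243; 164^32 ≡ 243^2 = 59049 ≡ 100; 164^64 ≡ 100^2 = 10000 ≡ 133; 164^128 ≡ 133^2 = 17689 ≡ 232; 161 = 128 + 32 + 1, so 164^161 ≡ 232·100·164 ≡ 186 (mod 253)
  → matches H = 186
Candidate 2: 89^2 = 7921 ≡ 78; 89^4 ≡ 78^2 = 6084 ≡ 12; 89^8 ≡ 12^2 = 144; 89^16 ≡ 144^2 = 20736 ≡ 243; 89^32 ≡ 243^2 = 59049 ≡ 100; 89^64 ≡ 100^2 = 10000 ≡ 133; 89^128 ≡ 133^2 = 17689 ≡ 232; 161 = 128 + 32 + 1, so 89^161 ≡ 232·100·89 ≡ 67 (mod 253)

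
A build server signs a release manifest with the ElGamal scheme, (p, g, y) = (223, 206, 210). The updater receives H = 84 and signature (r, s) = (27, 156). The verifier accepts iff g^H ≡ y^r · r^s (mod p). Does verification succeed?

Left side g^H mod p:
206^2 = 42436 ≡ 66
206^4 ≡ 66^2 = 4356 ≡ 119
206^8 ≡ 119^2 = 14161 ≡ 112
206^16 ≡ 112^2 = 12544 ≡ 56
206^32 ≡ 56^2 = 3136 ≡ 14
206^64 ≡ 14^2 = 196
84 = 64 + 16 + 4, so 206^84 ≡ 196·56·119 ≡ 33 (mod 223)
Right side y^r · r^s mod p:
210^2 = 44100 ≡ 169
210^4 ≡ 169^2 = 28561 ≡ 17
210^8 ≡ 17^2 = 289 ≡ 66
210^16 ≡ 66^2 = 4356 ≡ 119
27 = 16 + 8 + 2 + 1, so 210^27 ≡ 119·66·169·210 ≡ 56 (mod 223)
27^2 = 729 ≡ 60
27^4 ≡ 60^2 = 3600 ≡ 32
27^8 ≡ 32^2 = 1024 ≡ 132
27^16 ≡ 132^2 = 17424 ≡ 30
27^32 ≡ 30^2 = 900 ≡ 8
27^64 ≡ 8^2 = 64
27^128 ≡ 64^2 = 4096 ≡ 82
156 = 128 + 16 + 8 + 4, so 27^156 ≡ 82·30·132·32 ≡ 132 (mod 223)
56·132 = 7392 ≡ 33 (mod 223)
33 ≡ 33 (mod 223), so the signature is genuine.

passes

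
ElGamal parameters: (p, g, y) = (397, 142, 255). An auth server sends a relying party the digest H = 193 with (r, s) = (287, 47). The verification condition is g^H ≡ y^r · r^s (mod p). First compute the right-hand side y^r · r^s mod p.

225

255^2 = 65025 ≡ 314
255^4 ≡ 314^2 = 98596 ≡ 140
255^8 ≡ 140^2 = 19600 ≡ 147
255^16 ≡ 147^2 = 21609 ≡ 171
255^32 ≡ 171^2 = 29241 ≡ 260
255^64 ≡ 260^2 = 67600 ≡ 110
255^128 ≡ 110^2 = 12100 ≡ 190
255^256 ≡ 190^2 = 36100 ≡ 370
287 = 256 + 16 + 8 + 4 + 2 + 1, so 255^287 ≡ 370·171·147·140·314·255 ≡ 206 (mod 397)
287^2 = 82369 ≡ 190
287^4 ≡ 190^2 = 36100 ≡ 370
287^8 ≡ 370^2 = 136900 ≡ 332
287^16 ≡ 332^2 = 110224 ≡ 255
287^32 ≡ 255^2 = 65025 ≡ 314
47 = 32 + 8 + 4 + 2 + 1, so 287^47 ≡ 314·332·370·190·287 ≡ 30 (mod 397)
y^r · r^s ≡ 206·30 = 6180 ≡ 225 (mod 397)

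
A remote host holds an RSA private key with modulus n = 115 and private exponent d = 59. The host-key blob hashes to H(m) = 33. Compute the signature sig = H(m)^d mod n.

97

(H(m))^2 ≡ 33^2 = 1089 ≡ 54
(H(m))^4 ≡ 54^2 = 2916 ≡ 41
(H(m))^8 ≡ 41^2 = 1681 ≡ 71
(H(m))^16 ≡ 71^2 = 5041 ≡ 96
(H(m))^32 ≡ 96^2 = 9216 ≡ 16
59 = 32 + 16 + 8 + 2 + 1, so (H(m))^59 ≡ 16·96·71·54·33 ≡ 97 (mod 115)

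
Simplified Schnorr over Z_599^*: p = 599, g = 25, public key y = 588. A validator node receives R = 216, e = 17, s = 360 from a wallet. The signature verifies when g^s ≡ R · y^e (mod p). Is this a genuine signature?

g^s mod p:
25^2 = 625 ≡ 26
25^4 ≡ 26^2 = 676 ≡ 77
25^8 ≡ 77^2 = 5929 ≡ 538
25^16 ≡ 538^2 = 289444 ≡ 127
25^32 ≡ 127^2 = 16129 ≡ 555
25^64 ≡ 555^2 = 308025 ≡ 139
25^128 ≡ 139^2 = 19321 ≡ 153
25^256 ≡ 153^2 = 23409 ≡ 48
360 = 256 + 64 + 32 + 8, so 25^360 ≡ 48·139·555·538 ≡ 543 (mod 599)
R · y^e mod p:
588^2 = 345744 ≡ 121
588^4 ≡ 121^2 = 14641 ≡ 265
588^8 ≡ 265^2 = 70225 ≡ 142
588^16 ≡ 142^2 = 20164 ≡ 397
17 = 16 + 1, so 588^17 ≡ 397·588 ≡ 425 (mod 599)
216·425 = 91800 ≡ 153 (mod 599)
543 ≠ 153; the check fails.

forged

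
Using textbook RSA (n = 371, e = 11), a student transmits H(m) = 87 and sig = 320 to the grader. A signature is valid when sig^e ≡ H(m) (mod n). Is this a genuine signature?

genuine

sig^2 ≡ 320^2 = 102400 ≡ 4
sig^4 ≡ 4^2 = 16
sig^8 ≡ 16^2 = 256
11 = 8 + 2 + 1, so sig^11 ≡ 256·4·320 ≡ 87 (mod 371)
87 = H(m), so the signature checks out.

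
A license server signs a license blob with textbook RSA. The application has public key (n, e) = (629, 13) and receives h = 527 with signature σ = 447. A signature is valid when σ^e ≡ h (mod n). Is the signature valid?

invalid

Squares mod 629: σ^1≡447, σ^2≡416, σ^4≡81, σ^8≡271
13 = 8 + 4 + 1, so σ^13 ≡ 271·81·447 ≡ 326 (mod 629)
σ^13 mod 629 = 326, but h = 527.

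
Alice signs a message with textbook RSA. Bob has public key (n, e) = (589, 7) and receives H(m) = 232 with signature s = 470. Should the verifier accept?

reject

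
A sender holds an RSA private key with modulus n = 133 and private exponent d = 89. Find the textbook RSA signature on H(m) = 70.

(H(m))^89 mod 133 = 98

98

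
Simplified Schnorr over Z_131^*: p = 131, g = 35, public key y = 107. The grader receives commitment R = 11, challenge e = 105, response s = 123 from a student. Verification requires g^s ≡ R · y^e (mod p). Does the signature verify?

does not verify

g^s mod p:
35^2 = 1225 ≡ 46
35^4 ≡ 46^2 = 2116 ≡ 20
35^8 ≡ 20^2 = 400 ≡ 7
35^16 ≡ 7^2 = 49
35^32 ≡ 49^2 = 2401 ≡ 43
35^64 ≡ 43^2 = 1849 ≡ 15
123 = 64 + 32 + 16 + 8 + 2 + 1, so 35^123 ≡ 15·43·49·7·46·35 ≡ 5 (mod 131)
R · y^e mod p:
107^2 = 11449 ≡ 52
107^4 ≡ 52^2 = 2704 ≡ 84
107^8 ≡ 84^2 = 7056 ≡ 113
107^16 ≡ 113^2 = 12769 ≡ 62
107^32 ≡ 62^2 = 3844 ≡ 45
107^64 ≡ 45^2 = 2025 ≡ 60
105 = 64 + 32 + 8 + 1, so 107^105 ≡ 60·45·113·107 ≡ 107 (mod 131)
11·107 = 1177 ≡ 129 (mod 131)
5 ≠ 129; the check fails.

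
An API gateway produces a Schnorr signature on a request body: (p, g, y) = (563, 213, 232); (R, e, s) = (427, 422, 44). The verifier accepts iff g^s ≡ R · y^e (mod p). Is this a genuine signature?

g^s mod p:
213^44 mod 563 = 191
R · y^e mod p:
232^422 mod 563 = 218
427·218 = 93086 ≡ 191 (mod 563)
191 ≡ 191 (mod 563); signature holds.

genuine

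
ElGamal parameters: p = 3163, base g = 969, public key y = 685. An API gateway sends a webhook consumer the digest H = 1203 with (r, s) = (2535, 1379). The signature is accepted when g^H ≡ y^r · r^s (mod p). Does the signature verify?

does not verify

Left side g^H mod p:
969^2 = 938961 ≡ 2713
969^4 ≡ 2713^2 = 7360369 ≡ 68
969^8 ≡ 68^2 = 4624 ≡ 1461
969^16 ≡ 1461^2 = 2134521 ≡ 2659
969^32 ≡ 2659^2 = 7070281 ≡ 976
969^64 ≡ 976^2 = 952576 ≡ 513
969^128 ≡ 513^2 = 263169 ≡ 640
969^256 ≡ 640^2 = 409600 ≡ 1573
969^512 ≡ 1573^2 = 2474329 ≡ 863
969^1024 ≡ 863^2 = 744769 ≡ 1464
1203 = 1024 + 128 + 32 + 16 + 2 + 1, so 969^1203 ≡ 1464·640·976·2659·2713·969 ≡ 401 (mod 3163)
Right side y^r · r^s mod p:
685^2 = 469225 ≡ 1101
685^4 ≡ 1101^2 = 1212201 ≡ 772
685^8 ≡ 772^2 = 595984 ≡ 1340
685^16 ≡ 1340^2 = 1795600 ≡ 2179
685^32 ≡ 2179^2 = 4748041 ≡ 378
685^64 ≡ 378^2 = 142884 ≡ 549
685^128 ≡ 549^2 = 301401 ≡ 916
685^256 ≡ 916^2 = 839056 ≡ 861
685^512 ≡ 861^2 = 741321 ≡ 1179
685^1024 ≡ 1179^2 = 1390041 ≡ 1484
685^2048 ≡ 1484^2 = 2202256 ≡ 808
2535 = 2048 + 256 + 128 + 64 + 32 + 4 + 2 + 1, so 685^2535 ≡ 808·861·916·549·378·772·1101·685 ≡ 1037 (mod 3163)
2535^2 = 6426225 ≡ 2172
2535^4 ≡ 2172^2 = 4717584 ≡ 1551
2535^8 ≡ 1551^2 = 2405601 ≡ 1721
2535^16 ≡ 1721^2 = 2961841 ≡ 1273
2535^32 ≡ 1273^2 = 1620529 ≡ 1073
2535^64 ≡ 1073^2 = 1151329 ≡ 3160
2535^128 ≡ 3160^2 = 9985600 ≡ 9
2535^256 ≡ 9^2 = 81
2535^512 ≡ 81^2 = 6561 ≡ 235
2535^1024 ≡ 235^2 = 55225 ≡ 1454
1379 = 1024 + 256 + 64 + 32 + 2 + 1, so 2535^1379 ≡ 1454·81·3160·1073·2172·2535 ≡ 3036 (mod 3163)
1037·3036 = 3148332 ≡ 1147 (mod 3163)
401 ≠ 1147, so verification fails.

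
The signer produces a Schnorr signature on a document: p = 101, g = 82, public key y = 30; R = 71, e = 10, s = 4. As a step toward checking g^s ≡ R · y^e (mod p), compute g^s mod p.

31

82^4 mod 101 = 31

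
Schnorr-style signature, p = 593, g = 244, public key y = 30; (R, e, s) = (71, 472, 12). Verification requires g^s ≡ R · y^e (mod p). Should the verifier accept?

g^s mod p:
Squares mod 593: 244^1≡244, 244^2≡236, 244^4≡547, 244^8≡337
12 = 8 + 4, so 244^12 ≡ 337·547 ≡ 509 (mod 593)
R · y^e mod p:
Squares mod 593: 30^1≡30, 30^2≡307, 30^4≡555, 30^8≡258, 30^16≡148, 30^32≡556, 30^64≡183, 30^128≡281, 30^256≡92
472 = 256 + 128 + 64 + 16 + 8, so 30^472 ≡ 92·281·183·148·258 ≡ 79 (mod 593)
71·79 = 5609 ≡ 272 (mod 593)
509 ≠ 272; the check fails.

reject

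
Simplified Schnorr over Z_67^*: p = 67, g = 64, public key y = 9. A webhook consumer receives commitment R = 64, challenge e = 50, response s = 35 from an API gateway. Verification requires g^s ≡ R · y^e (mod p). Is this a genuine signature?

g^s mod p:
64^2 = 4096 ≡ 9
64^4 ≡ 9^2 = 81 ≡ 14
64^8 ≡ 14^2 = 196 ≡ 62
64^16 ≡ 62^2 = 3844 ≡ 25
64^32 ≡ 25^2 = 625 ≡ 22
35 = 32 + 2 + 1, so 64^35 ≡ 22·9·64 ≡ 9 (mod 67)
R · y^e mod p:
9^2 = 81 ≡ 14
9^4 ≡ 14^2 = 196 ≡ 62
9^8 ≡ 62^2 = 3844 ≡ 25
9^16 ≡ 25^2 = 625 ≡ 22
9^32 ≡ 22^2 = 484 ≡ 15
50 = 32 + 16 + 2, so 9^50 ≡ 15·22·14 ≡ 64 (mod 67)
64·64 = 4096 ≡ 9 (mod 67)
9 ≡ 9 (mod 67); signature holds.

genuine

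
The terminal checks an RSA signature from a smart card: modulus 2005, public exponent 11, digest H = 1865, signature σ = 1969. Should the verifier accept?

reject

σ^11 mod 2005 = 1994
The recovered value 1994 does not match the digest 1865.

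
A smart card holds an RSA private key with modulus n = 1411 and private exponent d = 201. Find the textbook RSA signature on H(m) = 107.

488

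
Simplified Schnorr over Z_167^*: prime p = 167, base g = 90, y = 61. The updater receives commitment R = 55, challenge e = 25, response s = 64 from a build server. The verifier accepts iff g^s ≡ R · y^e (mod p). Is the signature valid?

invalid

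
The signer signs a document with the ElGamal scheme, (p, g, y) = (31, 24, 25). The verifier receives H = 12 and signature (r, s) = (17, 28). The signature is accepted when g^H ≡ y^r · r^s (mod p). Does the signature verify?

verifies

Left side g^H mod p:
24^12 mod 31 = 16
Right side y^r · r^s mod p:
25^17 mod 31 = 5
17^28 mod 31 = 28
5·28 = 140 ≡ 16 (mod 31)
16 ≡ 16 (mod 31), so the signature is genuine.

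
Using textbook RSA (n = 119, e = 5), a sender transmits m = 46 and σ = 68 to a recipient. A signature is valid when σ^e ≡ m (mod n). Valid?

no

σ^2 ≡ 68^2 = 4624 ≡ 102
σ^4 ≡ 102^2 = 10404 ≡ 51
5 = 4 + 1, so σ^5 ≡ 51·68 ≡ 17 (mod 119)
17 ≠ 46, so verification fails.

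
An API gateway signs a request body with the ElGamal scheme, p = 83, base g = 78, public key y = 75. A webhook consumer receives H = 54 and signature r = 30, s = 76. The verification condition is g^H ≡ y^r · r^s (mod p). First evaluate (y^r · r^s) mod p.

75^2 = 5625 ≡ 64
75^4 ≡ 64^2 = 4096 ≡ 29
75^8 ≡ 29^2 = 841 ≡ 11
75^16 ≡ 11^2 = 121 ≡ 38
30 = 16 + 8 + 4 + 2, so 75^30 ≡ 38·11·29·64 ≡ 7 (mod 83)
30^2 = 900 ≡ 70
30^4 ≡ 70^2 = 4900 ≡ 3
30^8 ≡ 3^2 = 9
30^16 ≡ 9^2 = 81
30^32 ≡ 81^2 = 6561 ≡ 4
30^64 ≡ 4^2 = 16
76 = 64 + 8 + 4, so 30^76 ≡ 16·9·3 ≡ 17 (mod 83)
y^r · r^s ≡ 7·17 = 119 ≡ 36 (mod 83)

36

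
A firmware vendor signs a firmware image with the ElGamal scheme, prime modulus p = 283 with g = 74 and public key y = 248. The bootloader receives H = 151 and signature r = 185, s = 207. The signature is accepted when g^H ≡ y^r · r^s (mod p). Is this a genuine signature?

forged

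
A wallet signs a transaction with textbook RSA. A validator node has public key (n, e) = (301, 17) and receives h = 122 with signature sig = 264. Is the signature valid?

valid

sig^17 mod 301 = 122
122 = h, so the signature checks out.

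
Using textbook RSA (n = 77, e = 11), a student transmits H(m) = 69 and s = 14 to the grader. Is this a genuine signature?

forged

s^11 mod 77 = 14
14 ≠ 69, so verification fails.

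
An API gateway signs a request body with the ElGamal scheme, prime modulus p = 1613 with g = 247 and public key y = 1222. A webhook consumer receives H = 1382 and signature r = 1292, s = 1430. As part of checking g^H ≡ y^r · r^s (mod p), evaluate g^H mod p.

247^2 = 61009 ≡ 1328
247^4 ≡ 1328^2 = 1763584 ≡ 575
247^8 ≡ 575^2 = 330625 ≡ 1573
247^16 ≡ 1573^2 = 2474329 ≡ 1600
247^32 ≡ 1600^2 = 2560000 ≡ 169
247^64 ≡ 169^2 = 28561 ≡ 1140
247^128 ≡ 1140^2 = 1299600 ≡ 1135
247^256 ≡ 1135^2 = 1288225 ≡ 1051
247^512 ≡ 1051^2 = 1104601 ≡ 1309
247^1024 ≡ 1309^2 = 1713481 ≡ 475
1382 = 1024 + 256 + 64 + 32 + 4 + 2, so 247^1382 ≡ 475·1051·1140·169·575·1328 ≡ 235 (mod 1613)

235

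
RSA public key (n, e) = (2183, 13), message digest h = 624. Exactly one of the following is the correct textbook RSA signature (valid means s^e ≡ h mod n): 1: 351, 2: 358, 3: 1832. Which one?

1

Candidate 1: Squares mod 2183: 351^1≡351, 351^2≡953, 351^4≡81, 351^8≡12; 13 = 8 + 4 + 1, so 351^13 ≡ 12·81·351 ≡ 624 (mod 2183)
  → matches h = 624
Candidate 2: Squares mod 2183: 358^1≡358, 358^2≡1550, 358^4≡1200, 358^8≡1403; 13 = 8 + 4 + 1, so 358^13 ≡ 1403·1200·358 ≡ 317 (mod 2183)
Candidate 3: Squares mod 2183: 1832^1≡1832, 1832^2≡953, 1832^4≡81, 1832^8≡12; 13 = 8 + 4 + 1, so 1832^13 ≡ 12·81·1832 ≡ 1559 (mod 2183)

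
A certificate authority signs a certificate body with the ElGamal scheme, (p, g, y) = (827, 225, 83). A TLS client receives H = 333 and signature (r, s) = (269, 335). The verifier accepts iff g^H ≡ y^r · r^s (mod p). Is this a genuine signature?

Left side g^H mod p:
Squares mod 827: 225^1≡225, 225^2≡178, 225^4≡258, 225^8≡404, 225^16≡297, 225^32≡547, 225^64≡662, 225^128≡761, 225^256≡221
333 = 256 + 64 + 8 + 4 + 1, so 225^333 ≡ 221·662·404·258·225 ≡ 433 (mod 827)
Right side y^r · r^s mod p:
Squares mod 827: 83^1≡83, 83^2≡273, 83^4≡99, 83^8≡704, 83^16≡243, 83^32≡332, 83^64≡233, 83^128≡534, 83^256≡668
269 = 256 + 8 + 4 + 1, so 83^269 ≡ 668·704·99·83 ≡ 537 (mod 827)
Squares mod 827: 269^1≡269, 269^2≡412, 269^4≡209, 269^8≡677, 269^16≡171, 269^32≡296, 269^64≡781, 269^128≡462, 269^256≡78
335 = 256 + 64 + 8 + 4 + 2 + 1, so 269^335 ≡ 78·781·677·209·412·269 ≡ 566 (mod 827)
537·566 = 303942 ≡ 433 (mod 827)
433 ≡ 433 (mod 827), so the signature is genuine.

genuine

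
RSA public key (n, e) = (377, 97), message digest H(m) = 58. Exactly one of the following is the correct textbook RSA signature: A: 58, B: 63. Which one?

Candidate A: 58^2 = 3364 ≡ 348; 58^4 ≡ 348^2 = 121104 ≡ 87; 58^8 ≡ 87^2 = 7569 ≡ 29; 58^16 ≡ 29^2 = 841 ≡ 87; 58^32 ≡ 87^2 = 7569 ≡ 29; 58^64 ≡ 29^2 = 841 ≡ 87; 97 = 64 + 32 + 1, so 58^97 ≡ 87·29·58 ≡ 58 (mod 377)
  → matches H(m) = 58
Candidate B: 63^2 = 3969 ≡ 199; 63^4 ≡ 199^2 = 39601 ≡ 16; 63^8 ≡ 16^2 = 256; 63^16 ≡ 256^2 = 65536 ≡ 315; 63^32 ≡ 315^2 = 99225 ≡ 74; 63^64 ≡ 74^2 = 5476 ≡ 198; 97 = 64 + 32 + 1, so 63^97 ≡ 198·74·63 ≡ 180 (mod 377)

A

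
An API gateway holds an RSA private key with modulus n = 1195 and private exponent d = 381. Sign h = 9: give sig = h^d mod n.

859

h^2 ≡ 9^2 = 81
h^4 ≡ 81^2 = 6561 ≡ 586
h^8 ≡ 586^2 = 343396 ≡ 431
h^16 ≡ 431^2 = 185761 ≡ 536
h^32 ≡ 536^2 = 287296 ≡ 496
h^64 ≡ 496^2 = 246016 ≡ 1041
h^128 ≡ 1041^2 = 1083681 ≡ 1011
h^256 ≡ 1011^2 = 1022121 ≡ 396
381 = 256 + 64 + 32 + 16 + 8 + 4 + 1, so h^381 ≡ 396·1041·496·536·431·586·9 ≡ 859 (mod 1195)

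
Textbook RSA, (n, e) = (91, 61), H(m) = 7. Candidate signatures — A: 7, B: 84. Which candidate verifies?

Candidate A: 7^2 = 49; 7^4 ≡ 49^2 = 2401 ≡ 35; 7^8 ≡ 35^2 = 1225 ≡ 42; 7^16 ≡ 42^2 = 1764 ≡ 35; 7^32 ≡ 35^2 = 1225 ≡ 42; 61 = 32 + 16 + 8 + 4 + 1, so 7^61 ≡ 42·35·42·35·7 ≡ 7 (mod 91)
  → matches H(m) = 7
Candidate B: 84^2 = 7056 ≡ 49; 84^4 ≡ 49^2 = 2401 ≡ 35; 84^8 ≡ 35^2 = 1225 ≡ 42; 84^16 ≡ 42^2 = 1764 ≡ 35; 84^32 ≡ 35^2 = 1225 ≡ 42; 61 = 32 + 16 + 8 + 4 + 1, so 84^61 ≡ 42·35·42·35·84 ≡ 84 (mod 91)

A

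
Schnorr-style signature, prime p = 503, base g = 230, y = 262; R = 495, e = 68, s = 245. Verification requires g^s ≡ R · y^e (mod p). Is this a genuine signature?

genuine

g^s mod p:
230^2 = 52900 ≡ 85
230^4 ≡ 85^2 = 7225 ≡ 183
230^8 ≡ 183^2 = 33489 ≡ 291
230^16 ≡ 291^2 = 84681 ≡ 177
230^32 ≡ 177^2 = 31329 ≡ 143
230^64 ≡ 143^2 = 20449 ≡ 329
230^128 ≡ 329^2 = 108241 ≡ 96
245 = 128 + 64 + 32 + 16 + 4 + 1, so 230^245 ≡ 96·329·143·177·183·230 ≡ 278 (mod 503)
R · y^e mod p:
262^2 = 68644 ≡ 236
262^4 ≡ 236^2 = 55696 ≡ 366
262^8 ≡ 366^2 = 133956 ≡ 158
262^16 ≡ 158^2 = 24964 ≡ 317
262^32 ≡ 317^2 = 100489 ≡ 392
262^64 ≡ 392^2 = 153664 ≡ 249
68 = 64 + 4, so 262^68 ≡ 249·366 ≡ 91 (mod 503)
495·91 = 45045 ≡ 278 (mod 503)
278 ≡ 278 (mod 503); signature holds.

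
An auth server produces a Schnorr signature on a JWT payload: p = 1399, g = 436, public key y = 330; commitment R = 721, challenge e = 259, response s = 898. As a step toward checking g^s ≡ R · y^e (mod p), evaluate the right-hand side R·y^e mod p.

1033

Squares mod 1399: 330^1≡330, 330^2≡1177, 330^4≡319, 330^8≡1033, 330^16≡1051, 330^32≡790, 330^64≡146, 330^128≡331, 330^256≡439
259 = 256 + 2 + 1, so 330^259 ≡ 439·1177·330 ≡ 471 (mod 1399)
R · y^e ≡ 721·471 = 339591 ≡ 1033 (mod 1399)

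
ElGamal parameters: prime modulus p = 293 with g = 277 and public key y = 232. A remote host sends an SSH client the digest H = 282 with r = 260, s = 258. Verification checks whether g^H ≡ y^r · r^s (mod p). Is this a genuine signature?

genuine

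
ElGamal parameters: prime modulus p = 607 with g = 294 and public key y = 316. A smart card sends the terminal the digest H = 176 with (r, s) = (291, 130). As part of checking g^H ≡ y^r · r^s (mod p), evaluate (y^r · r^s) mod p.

69

316^2 = 99856 ≡ 308
316^4 ≡ 308^2 = 94864 ≡ 172
316^8 ≡ 172^2 = 29584 ≡ 448
316^16 ≡ 448^2 = 200704 ≡ 394
316^32 ≡ 394^2 = 155236 ≡ 451
316^64 ≡ 451^2 = 203401 ≡ 56
316^128 ≡ 56^2 = 3136 ≡ 101
316^256 ≡ 101^2 = 10201 ≡ 489
291 = 256 + 32 + 2 + 1, so 316^291 ≡ 489·451·308·316 ≡ 515 (mod 607)
291^2 = 84681 ≡ 308
291^4 ≡ 308^2 = 94864 ≡ 172
291^8 ≡ 172^2 = 29584 ≡ 448
291^16 ≡ 448^2 = 200704 ≡ 394
291^32 ≡ 394^2 = 155236 ≡ 451
291^64 ≡ 451^2 = 203401 ≡ 56
291^128 ≡ 56^2 = 3136 ≡ 101
130 = 128 + 2, so 291^130 ≡ 101·308 ≡ 151 (mod 607)
y^r · r^s ≡ 515·151 = 77765 ≡ 69 (mod 607)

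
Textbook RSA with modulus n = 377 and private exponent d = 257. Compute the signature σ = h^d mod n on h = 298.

259

h^2 ≡ 298^2 = 88804 ≡ 209
h^4 ≡ 209^2 = 43681 ≡ 326
h^8 ≡ 326^2 = 106276 ≡ 339
h^16 ≡ 339^2 = 114921 ≡ 313
h^32 ≡ 313^2 = 97969 ≡ 326
h^64 ≡ 326^2 = 106276 ≡ 339
h^128 ≡ 339^2 = 114921 ≡ 313
h^256 ≡ 313^2 = 97969 ≡ 326
257 = 256 + 1, so h^257 ≡ 326·298 ≡ 259 (mod 377)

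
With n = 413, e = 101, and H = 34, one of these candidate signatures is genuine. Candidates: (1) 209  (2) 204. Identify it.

1

Candidate 1: 209^2 = 43681 ≡ 316; 209^4 ≡ 316^2 = 99856 ≡ 323; 209^8 ≡ 323^2 = 104329 ≡ 253; 209^16 ≡ 253^2 = 64009 ≡ 407; 209^32 ≡ 407^2 = 165649 ≡ 36; 209^64 ≡ 36^2 = 1296 ≡ 57; 101 = 64 + 32 + 4 + 1, so 209^101 ≡ 57·36·323·209 ≡ 34 (mod 413)
  → matches H = 34
Candidate 2: 204^2 = 41616 ≡ 316; 204^4 ≡ 316^2 = 99856 ≡ 323; 204^8 ≡ 323^2 = 104329 ≡ 253; 204^16 ≡ 253^2 = 64009 ≡ 407; 204^32 ≡ 407^2 = 165649 ≡ 36; 204^64 ≡ 36^2 = 1296 ≡ 57; 101 = 64 + 32 + 4 + 1, so 204^101 ≡ 57·36·323·204 ≡ 379 (mod 413)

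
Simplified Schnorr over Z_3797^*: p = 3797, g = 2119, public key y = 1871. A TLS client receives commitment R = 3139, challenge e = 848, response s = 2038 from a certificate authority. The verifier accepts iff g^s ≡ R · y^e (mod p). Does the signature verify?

verifies

g^s mod p:
2119^2038 mod 3797 = 2094
R · y^e mod p:
1871^848 mod 3797 = 470
3139·470 = 1475330 ≡ 2094 (mod 3797)
2094 ≡ 2094 (mod 3797); signature holds.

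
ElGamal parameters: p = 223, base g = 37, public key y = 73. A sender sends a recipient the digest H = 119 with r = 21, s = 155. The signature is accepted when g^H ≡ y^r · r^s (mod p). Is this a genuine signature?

Left side g^H mod p:
37^2 = 1369 ≡ 31
37^4 ≡ 31^2 = 961 ≡ 69
37^8 ≡ 69^2 = 4761 ≡ 78
37^16 ≡ 78^2 = 6084 ≡ 63
37^32 ≡ 63^2 = 3969 ≡ 178
37^64 ≡ 178^2 = 31684 ≡ 18
119 = 64 + 32 + 16 + 4 + 2 + 1, so 37^119 ≡ 18·178·63·69·31·37 ≡ 78 (mod 223)
Right side y^r · r^s mod p:
73^2 = 5329 ≡ 200
73^4 ≡ 200^2 = 40000 ≡ 83
73^8 ≡ 83^2 = 6889 ≡ 199
73^16 ≡ 199^2 = 39601 ≡ 130
21 = 16 + 4 + 1, so 73^21 ≡ 130·83·73 ≡ 34 (mod 223)
21^2 = 441 ≡ 218
21^4 ≡ 218^2 = 47524 ≡ 25
21^8 ≡ 25^2 = 625 ≡ 179
21^16 ≡ 179^2 = 32041 ≡ 152
21^32 ≡ 152^2 = 23104 ≡ 135
21^64 ≡ 135^2 = 18225 ≡ 162
21^128 ≡ 162^2 = 26244 ≡ 153
155 = 128 + 16 + 8 + 2 + 1, so 21^155 ≡ 153·152·179·218·21 ≡ 205 (mod 223)
34·205 = 6970 ≡ 57 (mod 223)
78 ≠ 57, so verification fails.

forged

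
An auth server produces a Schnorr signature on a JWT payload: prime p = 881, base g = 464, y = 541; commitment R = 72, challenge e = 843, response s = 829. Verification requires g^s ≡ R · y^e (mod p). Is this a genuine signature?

forged

g^s mod p:
464^829 mod 881 = 565
R · y^e mod p:
541^843 mod 881 = 787
72·787 = 56664 ≡ 280 (mod 881)
565 ≠ 280; the check fails.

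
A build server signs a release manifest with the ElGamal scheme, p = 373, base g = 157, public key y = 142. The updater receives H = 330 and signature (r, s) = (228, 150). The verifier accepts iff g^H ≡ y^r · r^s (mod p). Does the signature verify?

Left side g^H mod p:
Squares mod 373: 157^1≡157, 157^2≡31, 157^4≡215, 157^8≡346, 157^16≡356, 157^32≡289, 157^64≡342, 157^128≡215, 157^256≡346
330 = 256 + 64 + 8 + 2, so 157^330 ≡ 346·342·346·31 ≡ 298 (mod 373)
Right side y^r · r^s mod p:
Squares mod 373: 142^1≡142, 142^2≡22, 142^4≡111, 142^8≡12, 142^16≡144, 142^32≡221, 142^64≡351, 142^128≡111
228 = 128 + 64 + 32 + 4, so 142^228 ≡ 111·351·221·111 ≡ 217 (mod 373)
Squares mod 373: 228^1≡228, 228^2≡137, 228^4≡119, 228^8≡360, 228^16≡169, 228^32≡213, 228^64≡236, 228^128≡119
150 = 128 + 16 + 4 + 2, so 228^150 ≡ 119·169·119·137 ≡ 22 (mod 373)
217·22 = 4774 ≡ 298 (mod 373)
298 ≡ 298 (mod 373), so the signature is genuine.

verifies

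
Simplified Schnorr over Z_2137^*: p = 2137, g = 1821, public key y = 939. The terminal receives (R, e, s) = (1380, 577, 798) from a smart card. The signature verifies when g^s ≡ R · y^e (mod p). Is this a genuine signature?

forged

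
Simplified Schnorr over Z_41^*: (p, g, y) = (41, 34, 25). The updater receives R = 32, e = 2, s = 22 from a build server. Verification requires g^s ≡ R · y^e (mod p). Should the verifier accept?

accept

g^s mod p:
Squares mod 41: 34^1≡34, 34^2≡8, 34^4≡23, 34^8≡37, 34^16≡16
22 = 16 + 4 + 2, so 34^22 ≡ 16·23·8 ≡ 33 (mod 41)
R · y^e mod p:
Squares mod 41: 25^1≡25, 25^2≡10
25^2 ≡ 10 (mod 41)
32·10 = 320 ≡ 33 (mod 41)
33 ≡ 33 (mod 41); signature holds.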